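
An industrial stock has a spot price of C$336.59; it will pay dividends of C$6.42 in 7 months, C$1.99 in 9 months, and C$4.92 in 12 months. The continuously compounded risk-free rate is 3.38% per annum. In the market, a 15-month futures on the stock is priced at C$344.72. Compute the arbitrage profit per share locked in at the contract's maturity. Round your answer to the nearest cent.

PV(dividends) I = 6.42·e^(−0.0338·7/12) + 1.99·e^(−0.0338·9/12) + 4.92·e^(−0.0338·12/12) = 12.9913
Fair futures F* = (S − I)·e^(rT) = (336.59 − 12.9913)·e^0.042250 = 323.5987 × 1.043155 = 337.5636
Market C$344.72 > fair 337.5636: forward overpriced → cash-and-carry (borrow at r, buy the stock and collect the dividends, short the forward).
Profit at T = |F_mkt − F*| = |344.72 − 337.5636| = C$7.16 per share

C$7.16 per share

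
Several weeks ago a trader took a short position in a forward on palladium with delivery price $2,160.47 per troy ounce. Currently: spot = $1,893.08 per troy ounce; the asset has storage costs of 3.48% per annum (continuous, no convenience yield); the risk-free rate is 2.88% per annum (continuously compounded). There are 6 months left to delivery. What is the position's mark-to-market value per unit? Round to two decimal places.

Current fair forward for the remaining 6 months: F = S·e^((r + u)·T), (r + u) = 0.0288 + 0.0348 = 0.0636
F = 1893.08 · e^(0.0636 × 6/12) = 1893.08 × 1.03231102 = 1954.2473
Value of long forward = (F − K)·e^(−rT) = (1954.2473 − 2160.47) · e^(−0.0288·6/12)
= -206.2227 × 0.98570318 = -203.27
Short position value = −(long value) = $203.27

$203.27 per troy ounce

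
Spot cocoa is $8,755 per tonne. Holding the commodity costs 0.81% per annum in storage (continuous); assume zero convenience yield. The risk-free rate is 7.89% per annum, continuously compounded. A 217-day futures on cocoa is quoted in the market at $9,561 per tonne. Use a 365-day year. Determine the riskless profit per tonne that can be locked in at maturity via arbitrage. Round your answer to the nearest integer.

Fair futures: F* = S·e^(carry·T), with carry = (r + u) = 0.0789 + 0.0081 = 0.0870
F* = 8755 · e^(0.0870 × 217/365) = 8755 · e^0.051723 = 8755 × 1.053084 = $9219.7504
Market $9561 > fair $9219.7504: forward overpriced → cash-and-carry (buy spot, short the forward).
At maturity, profit = |F_mkt − F*| = |9561 − 9219.7504| = $341 per tonne

$341 per tonne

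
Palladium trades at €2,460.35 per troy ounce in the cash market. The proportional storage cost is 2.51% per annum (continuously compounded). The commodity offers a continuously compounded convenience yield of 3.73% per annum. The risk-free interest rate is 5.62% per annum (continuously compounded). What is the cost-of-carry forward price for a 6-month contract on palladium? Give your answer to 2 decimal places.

€2,515.08 per troy ounce

Net carry = r + u − y = 0.0562 + 0.0251 − 0.0373 = 0.0440
F = S·e^((r+u−y)T) = 2460.35 · e^(0.0440 × 6/12) = 2460.35 · e^0.02200000
= 2460.35 × 1.02224378 = €2,515.08 per troy ounce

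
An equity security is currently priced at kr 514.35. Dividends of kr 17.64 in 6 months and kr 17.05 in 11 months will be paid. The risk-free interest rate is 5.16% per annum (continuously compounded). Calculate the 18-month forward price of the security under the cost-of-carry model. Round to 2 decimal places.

kr 519.60

PV(dividends) I = 17.64·e^(−0.0516·6/12) + 17.05·e^(−0.0516·11/12)
I = 17.1907 + 16.2623 = 33.4530
F = (S − I)·e^(rT) = (514.35 − 33.4530) · e^(0.0516·18/12)
= 480.8970 · e^0.077400 = 480.8970 × 1.080474 = kr 519.60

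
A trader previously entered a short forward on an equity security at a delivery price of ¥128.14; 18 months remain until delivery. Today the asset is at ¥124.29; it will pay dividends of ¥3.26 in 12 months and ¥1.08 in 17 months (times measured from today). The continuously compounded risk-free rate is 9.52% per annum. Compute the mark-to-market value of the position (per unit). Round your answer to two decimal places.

-¥9.29

PV(remaining dividends) I = 3.26·e^(−0.0952·12/12) + 1.08·e^(−0.0952·17/12) = 3.9077
Current forward F = (S − I)·e^(rT) = (124.29 − 3.9077)·e^(0.0952·18/12) = 120.3823 × 1.153499 = 138.8609
Value (long) = (F − K)·e^(−rT) = (138.8609 − 128.14) × 0.866927 = 9.2942
Short position value = −(long value) = -¥9.29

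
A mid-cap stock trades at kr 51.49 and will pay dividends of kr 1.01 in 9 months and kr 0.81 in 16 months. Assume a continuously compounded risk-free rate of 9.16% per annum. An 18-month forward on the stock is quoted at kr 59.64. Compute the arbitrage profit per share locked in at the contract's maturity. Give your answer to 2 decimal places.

PV(dividends) I = 1.01·e^(−0.0916·9/12) + 0.81·e^(−0.0916·16/12) = 1.6598
Fair forward F* = (S − I)·e^(rT) = (51.49 − 1.6598)·e^0.137400 = 49.8302 × 1.147287 = 57.1695
Market kr 59.64 > fair 57.1695: forward overpriced → cash-and-carry (borrow at r, buy the stock and collect the dividends, short the forward).
Profit at T = |F_mkt − F*| = |59.64 − 57.1695| = kr 2.47 per share

kr 2.47 per share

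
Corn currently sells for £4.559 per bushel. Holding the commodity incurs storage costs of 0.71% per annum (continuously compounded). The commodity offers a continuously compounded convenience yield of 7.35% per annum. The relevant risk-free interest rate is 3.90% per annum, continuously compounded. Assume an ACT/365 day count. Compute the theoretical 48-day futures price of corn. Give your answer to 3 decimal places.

£4.543 per bushel

Net carry = r + u − y = 0.0390 + 0.0071 − 0.0735 = -0.0274
F = S·e^((r+u−y)T) = 4.559 · e^(-0.0274 × 48/365) = 4.559 · e^-0.003603
= 4.559 × 0.996403 = £4.543 per bushel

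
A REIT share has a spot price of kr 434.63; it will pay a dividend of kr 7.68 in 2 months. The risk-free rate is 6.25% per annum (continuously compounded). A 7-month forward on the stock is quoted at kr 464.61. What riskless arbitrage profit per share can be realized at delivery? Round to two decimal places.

kr 21.72 per share

PV(dividends) I = 7.68·e^(−0.0625·2/12) = 7.6004
Fair forward F* = (S − I)·e^(rT) = (434.63 − 7.6004)·e^0.036458 = 427.0296 × 1.037131 = 442.8856
Market kr 464.61 > fair 442.8856: forward overpriced → cash-and-carry (borrow at r, buy the stock and collect the dividends, short the forward).
Profit at T = |F_mkt − F*| = |464.61 − 442.8856| = kr 21.72 per share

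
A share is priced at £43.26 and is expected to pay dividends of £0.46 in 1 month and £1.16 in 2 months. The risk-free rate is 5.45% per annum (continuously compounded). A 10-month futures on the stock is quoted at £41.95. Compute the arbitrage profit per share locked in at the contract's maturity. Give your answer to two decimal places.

£1.64 per share

PV(dividends) I = 0.46·e^(−0.0545·1/12) + 1.16·e^(−0.0545·2/12) = 1.6074
Fair futures F* = (S − I)·e^(rT) = (43.26 − 1.6074)·e^0.045417 = 41.6526 × 1.046464 = 43.5879
Market £41.95 < fair 43.5879: forward underpriced → reverse cash-and-carry (short the stock, invest proceeds at r, pay the dividends, go long the forward).
Profit at T = |F_mkt − F*| = |41.95 − 43.5879| = £1.64 per share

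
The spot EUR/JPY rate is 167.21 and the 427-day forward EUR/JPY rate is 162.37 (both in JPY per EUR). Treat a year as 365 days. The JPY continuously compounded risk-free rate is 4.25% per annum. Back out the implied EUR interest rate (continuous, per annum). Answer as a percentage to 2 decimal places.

F = S·e^((r_JPY − r_EUR)T) ⇒ r_EUR = r_JPY − ln(F/S)/T
ln(162.37/167.21) = -0.029373; /(427/365) = -0.025108
r_EUR = 0.0425 + 0.025108 = 0.067608
r_EUR = 6.76%

6.76%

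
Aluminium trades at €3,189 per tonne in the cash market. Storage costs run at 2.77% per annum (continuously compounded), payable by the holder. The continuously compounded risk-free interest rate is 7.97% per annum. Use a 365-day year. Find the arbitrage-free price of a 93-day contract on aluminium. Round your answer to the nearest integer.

€3,277 per tonne

Net carry = r + u − y = 0.0797 + 0.0277 − 0.0000 = 0.1074
F = S·e^((r+u−y)T) = 3189 · e^(0.1074 × 93/365) = 3189 · e^0.027365
= 3189 × 1.027743 = €3,277 per tonne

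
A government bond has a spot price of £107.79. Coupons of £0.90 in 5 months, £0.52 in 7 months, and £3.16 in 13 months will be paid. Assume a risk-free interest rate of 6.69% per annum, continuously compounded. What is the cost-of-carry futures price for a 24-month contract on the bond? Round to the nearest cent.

£118.29

PV(coupons) I = 0.90·e^(−0.0669·5/12) + 0.52·e^(−0.0669·7/12) + 3.16·e^(−0.0669·13/12)
I = 0.8753 + 0.5001 + 2.9391 = 4.3145
F = (S − I)·e^(rT) = (107.79 − 4.3145) · e^(0.0669·24/12)
= 103.4755 · e^0.133800 = 103.4755 × 1.143164 = £118.29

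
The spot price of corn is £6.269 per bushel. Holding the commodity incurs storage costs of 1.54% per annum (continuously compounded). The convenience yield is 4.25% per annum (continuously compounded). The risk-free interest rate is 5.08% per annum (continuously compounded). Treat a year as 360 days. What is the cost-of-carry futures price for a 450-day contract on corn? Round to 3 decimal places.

£6.457 per bushel

Net carry = r + u − y = 0.0508 + 0.0154 − 0.0425 = 0.0237
F = S·e^((r+u−y)T) = 6.269 · e^(0.0237 × 450/360) = 6.269 · e^0.029625
= 6.269 × 1.030068 = £6.457 per bushel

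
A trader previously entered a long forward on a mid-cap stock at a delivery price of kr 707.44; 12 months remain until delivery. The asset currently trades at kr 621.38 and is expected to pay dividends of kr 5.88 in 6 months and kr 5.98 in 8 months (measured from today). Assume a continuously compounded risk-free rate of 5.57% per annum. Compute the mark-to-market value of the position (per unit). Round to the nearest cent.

-kr 59.21

PV(remaining dividends) I = 5.88·e^(−0.0557·6/12) + 5.98·e^(−0.0557·8/12) = 11.4805
Current forward F = (S − I)·e^(rT) = (621.38 − 11.4805)·e^(0.0557·12/12) = 609.8995 × 1.057280 = 644.8345
Value (long) = (F − K)·e^(−rT) = (644.8345 − 707.44) × 0.945823 = -59.2137
Value = -kr 59.21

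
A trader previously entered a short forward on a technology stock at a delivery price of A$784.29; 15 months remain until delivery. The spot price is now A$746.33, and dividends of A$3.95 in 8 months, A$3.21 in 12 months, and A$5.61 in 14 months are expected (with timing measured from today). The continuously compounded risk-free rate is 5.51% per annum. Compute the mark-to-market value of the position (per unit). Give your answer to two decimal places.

PV(remaining dividends) I = 3.95·e^(−0.0551·8/12) + 3.21·e^(−0.0551·12/12) + 5.61·e^(−0.0551·14/12) = 12.1062
Current forward F = (S − I)·e^(rT) = (746.33 − 12.1062)·e^(0.0551·15/12) = 734.2238 × 1.071302 = 786.5754
Value (long) = (F − K)·e^(−rT) = (786.5754 − 784.29) × 0.933443 = 2.1333
Short position value = −(long value) = -A$2.13

-A$2.13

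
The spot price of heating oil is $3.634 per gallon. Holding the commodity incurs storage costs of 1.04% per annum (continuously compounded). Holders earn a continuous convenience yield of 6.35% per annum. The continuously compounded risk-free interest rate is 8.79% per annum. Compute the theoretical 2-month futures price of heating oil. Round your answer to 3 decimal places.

Net carry = r + u − y = 0.0879 + 0.0104 − 0.0635 = 0.0348
F = S·e^((r+u−y)T) = 3.634 · e^(0.0348 × 2/12) = 3.634 · e^0.005800
= 3.634 × 1.005817 = $3.655 per gallon

$3.655 per gallon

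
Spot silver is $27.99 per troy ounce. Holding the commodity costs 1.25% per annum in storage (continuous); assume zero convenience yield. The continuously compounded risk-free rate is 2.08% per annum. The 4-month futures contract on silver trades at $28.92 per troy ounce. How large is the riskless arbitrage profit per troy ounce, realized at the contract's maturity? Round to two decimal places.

$0.62 per troy ounce

Fair futures: F* = S·e^(carry·T), with carry = (r + u) = 0.0208 + 0.0125 = 0.0333
F* = 27.99 · e^(0.0333 × 4/12) = 27.99 · e^0.011100 = 27.99 × 1.011162 = $28.3024
Market $28.92 > fair $28.3024: forward overpriced → cash-and-carry (buy spot, short the forward).
At maturity, profit = |F_mkt − F*| = |28.92 − 28.3024| = $0.62 per troy ounce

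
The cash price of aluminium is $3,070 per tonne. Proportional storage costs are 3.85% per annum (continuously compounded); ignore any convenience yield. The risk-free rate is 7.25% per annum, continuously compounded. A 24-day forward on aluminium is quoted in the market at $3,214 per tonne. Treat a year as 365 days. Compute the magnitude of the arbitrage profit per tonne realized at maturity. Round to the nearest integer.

Fair forward: F* = S·e^(carry·T), with carry = (r + u) = 0.0725 + 0.0385 = 0.1110
F* = 3070 · e^(0.1110 × 24/365) = 3070 · e^0.007299 = 3070 × 1.007326 = $3092.4908
Market $3214 > fair $3092.4908: forward overpriced → cash-and-carry (buy spot, short the forward).
At maturity, profit = |F_mkt − F*| = |3214 − 3092.4908| = $122 per tonne

$122 per tonne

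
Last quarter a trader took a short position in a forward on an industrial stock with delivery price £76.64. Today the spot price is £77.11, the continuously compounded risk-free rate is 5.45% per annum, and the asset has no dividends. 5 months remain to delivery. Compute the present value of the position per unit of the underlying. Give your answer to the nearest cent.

-£2.19

Current fair forward for the remaining 5 months: F = S·e^(r·T), r = 0.0545
F = 77.11 · e^(0.0545 × 5/12) = 77.11 × 1.022968 = 78.8811
Value of long forward = (F − K)·e^(−rT) = (78.8811 − 76.64) · e^(−0.0545·5/12)
= 2.2411 × 0.977548 = 2.19
Short position value = −(long value) = -£2.19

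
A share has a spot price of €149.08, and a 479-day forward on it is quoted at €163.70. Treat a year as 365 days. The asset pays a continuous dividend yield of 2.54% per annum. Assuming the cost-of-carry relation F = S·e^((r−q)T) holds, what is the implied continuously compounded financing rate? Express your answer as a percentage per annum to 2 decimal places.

From F = S·e^((r−q)T): (r − q) = ln(F/S)/T
ln(163.70/149.08) = ln(1.098068) = 0.093552
(r − q) = 0.093552 / (479/365) = 0.071287
r = ln(F/S)/T + q = 0.071287 + 0.0254 = 0.096687
r = 9.67%

9.67%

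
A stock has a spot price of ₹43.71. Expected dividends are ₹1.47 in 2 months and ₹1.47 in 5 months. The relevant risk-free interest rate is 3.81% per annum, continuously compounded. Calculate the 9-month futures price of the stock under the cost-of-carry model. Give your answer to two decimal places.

₹41.99

PV(dividends) I = 1.47·e^(−0.0381·2/12) + 1.47·e^(−0.0381·5/12)
I = 1.4607 + 1.4468 = 2.9075
F = (S − I)·e^(rT) = (43.71 − 2.9075) · e^(0.0381·9/12)
= 40.8025 · e^0.028575 = 40.8025 × 1.028987 = ₹41.99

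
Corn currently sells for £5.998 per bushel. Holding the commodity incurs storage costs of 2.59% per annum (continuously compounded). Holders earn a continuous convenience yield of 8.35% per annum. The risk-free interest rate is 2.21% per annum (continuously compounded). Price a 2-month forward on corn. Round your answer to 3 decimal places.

£5.963 per bushel

Net carry = r + u − y = 0.0221 + 0.0259 − 0.0835 = -0.0355
F = S·e^((r+u−y)T) = 5.998 · e^(-0.0355 × 2/12) = 5.998 · e^-0.005917
= 5.998 × 0.994100 = £5.963 per bushel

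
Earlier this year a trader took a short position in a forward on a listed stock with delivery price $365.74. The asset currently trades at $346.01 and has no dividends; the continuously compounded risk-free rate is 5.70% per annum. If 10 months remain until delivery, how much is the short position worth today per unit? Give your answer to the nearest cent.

Current fair forward for the remaining 10 months: F = S·e^(r·T), r = 0.0570
F = 346.01 · e^(0.0570 × 10/12) = 346.01 × 1.048646 = 362.8420
Value of long forward = (F − K)·e^(−rT) = (362.8420 − 365.74) · e^(−0.0570·10/12)
= -2.8980 × 0.953610 = -2.76
Short position value = −(long value) = $2.76

$2.76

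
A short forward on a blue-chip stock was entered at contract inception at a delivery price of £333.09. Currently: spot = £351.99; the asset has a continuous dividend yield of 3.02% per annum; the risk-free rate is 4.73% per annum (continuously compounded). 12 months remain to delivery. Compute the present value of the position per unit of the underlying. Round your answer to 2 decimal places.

Current fair forward for the remaining 12 months: F = S·e^((r − q)·T), (r − q) = 0.0473 − 0.0302 = 0.0171
F = 351.99 · e^(0.0171 × 12/12) = 351.99 × 1.017247 = 358.0608
Value of long forward = (F − K)·e^(−rT) = (358.0608 − 333.09) · e^(−0.0473·12/12)
= 24.9708 × 0.953801 = 23.82
Short position value = −(long value) = -£23.82

-£23.82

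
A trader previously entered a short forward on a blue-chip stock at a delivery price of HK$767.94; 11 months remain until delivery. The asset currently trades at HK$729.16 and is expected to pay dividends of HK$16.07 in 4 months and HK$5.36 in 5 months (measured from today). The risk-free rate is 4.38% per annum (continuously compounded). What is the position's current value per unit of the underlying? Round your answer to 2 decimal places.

HK$29.66

PV(remaining dividends) I = 16.07·e^(−0.0438·4/12) + 5.36·e^(−0.0438·5/12) = 21.1001
Current forward F = (S − I)·e^(rT) = (729.16 − 21.1001)·e^(0.0438·11/12) = 708.0599 × 1.040967 = 737.0670
Value (long) = (F − K)·e^(−rT) = (737.0670 − 767.94) × 0.960645 = -29.6580
Short position value = −(long value) = HK$29.66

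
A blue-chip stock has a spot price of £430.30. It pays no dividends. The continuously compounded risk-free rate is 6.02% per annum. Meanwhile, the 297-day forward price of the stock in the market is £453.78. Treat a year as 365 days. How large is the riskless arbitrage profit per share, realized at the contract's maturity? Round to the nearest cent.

Fair forward: F* = S·e^(carry·T), with carry = r = 0.0602
F* = 430.30 · e^(0.0602 × 297/365) = 430.30 · e^0.048985 = 430.30 × 1.050205 = £451.9032
Market £453.78 > fair £451.9032: forward overpriced → cash-and-carry (buy spot, short the forward).
At maturity, profit = |F_mkt − F*| = |453.78 − 451.9032| = £1.88 per share

£1.88 per share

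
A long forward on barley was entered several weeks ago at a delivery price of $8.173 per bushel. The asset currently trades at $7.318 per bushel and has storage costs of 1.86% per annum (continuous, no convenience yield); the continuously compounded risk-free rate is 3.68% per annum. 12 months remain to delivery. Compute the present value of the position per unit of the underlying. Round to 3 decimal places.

Current fair forward for the remaining 12 months: F = S·e^((r + u)·T), (r + u) = 0.0368 + 0.0186 = 0.0554
F = 7.318 · e^(0.0554 × 12/12) = 7.318 × 1.056963 = 7.7349
Value of long forward = (F − K)·e^(−rT) = (7.7349 − 8.173) · e^(−0.0368·12/12)
= -0.4381 × 0.963869 = -0.422

-$0.422 per bushel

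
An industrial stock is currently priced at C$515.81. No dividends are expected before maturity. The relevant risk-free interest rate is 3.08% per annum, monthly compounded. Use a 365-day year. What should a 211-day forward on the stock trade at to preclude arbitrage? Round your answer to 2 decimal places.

C$525.06

F = S · (1+r/12)^(12T)
= 515.81 × 1.017941
F = C$525.06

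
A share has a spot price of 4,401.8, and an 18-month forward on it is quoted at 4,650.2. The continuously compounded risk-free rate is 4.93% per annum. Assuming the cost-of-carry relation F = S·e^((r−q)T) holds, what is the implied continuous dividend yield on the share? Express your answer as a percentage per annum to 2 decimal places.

From F = S·e^((r−q)T): (r − q) = ln(F/S)/T
ln(4650.2/4401.8) = ln(1.056431) = 0.054896
(r − q) = 0.054896 / (18/12) = 0.036597
q = r − ln(F/S)/T = 0.0493 − 0.036597 = 0.012703
q = 1.27%

1.27%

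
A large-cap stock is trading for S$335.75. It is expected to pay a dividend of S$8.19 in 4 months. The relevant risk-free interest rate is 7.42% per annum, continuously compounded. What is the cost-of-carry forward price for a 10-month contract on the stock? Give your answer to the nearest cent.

PV(dividends) I = 8.19·e^(−0.0742·4/12)
I = 7.9899
F = (S − I)·e^(rT) = (335.75 − 7.9899) · e^(0.0742·10/12)
= 327.7601 · e^0.061833 = 327.7601 × 1.063785 = S$348.67

S$348.67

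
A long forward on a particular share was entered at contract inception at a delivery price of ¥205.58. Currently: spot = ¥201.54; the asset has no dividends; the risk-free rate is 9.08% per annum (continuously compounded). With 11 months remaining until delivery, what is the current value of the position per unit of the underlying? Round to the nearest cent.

Current fair forward for the remaining 11 months: F = S·e^(r·T), r = 0.0908
F = 201.54 · e^(0.0908 × 11/12) = 201.54 × 1.086795 = 219.0327
Value of long forward = (F − K)·e^(−rT) = (219.0327 − 205.58) · e^(−0.0908·11/12)
= 13.4527 × 0.920136 = 12.38

¥12.38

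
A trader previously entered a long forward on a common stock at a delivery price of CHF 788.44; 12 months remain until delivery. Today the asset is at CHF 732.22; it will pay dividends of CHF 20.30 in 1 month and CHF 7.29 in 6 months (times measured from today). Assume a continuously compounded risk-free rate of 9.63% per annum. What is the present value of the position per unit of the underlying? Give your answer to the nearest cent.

-CHF 10.92

PV(remaining dividends) I = 20.30·e^(−0.0963·1/12) + 7.29·e^(−0.0963·6/12) = 27.0850
Current forward F = (S − I)·e^(rT) = (732.22 − 27.0850)·e^(0.0963·12/12) = 705.1350 × 1.101089 = 776.4164
Value (long) = (F − K)·e^(−rT) = (776.4164 − 788.44) × 0.908192 = -10.9197
Value = -CHF 10.92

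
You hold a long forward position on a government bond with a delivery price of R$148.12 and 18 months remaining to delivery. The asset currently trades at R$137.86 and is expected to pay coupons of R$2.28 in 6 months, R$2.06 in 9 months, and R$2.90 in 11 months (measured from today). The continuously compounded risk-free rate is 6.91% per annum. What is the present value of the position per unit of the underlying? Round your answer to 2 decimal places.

PV(remaining coupons) I = 2.28·e^(−0.0691·6/12) + 2.06·e^(−0.0691·9/12) + 2.90·e^(−0.0691·11/12) = 6.8805
Current forward F = (S − I)·e^(rT) = (137.86 − 6.8805)·e^(0.0691·18/12) = 130.9795 × 1.109212 = 145.2840
Value (long) = (F − K)·e^(−rT) = (145.2840 − 148.12) × 0.901541 = -2.5568
Value = -R$2.56

-R$2.56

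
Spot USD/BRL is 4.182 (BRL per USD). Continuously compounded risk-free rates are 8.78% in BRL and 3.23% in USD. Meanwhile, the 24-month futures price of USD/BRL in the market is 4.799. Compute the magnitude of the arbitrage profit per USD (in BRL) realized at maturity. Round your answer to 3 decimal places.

0.126 per USD (in BRL)

Fair futures: F* = S·e^(carry·T), with carry = (r_BRL − r_USD) = 0.0878 − 0.0323 = 0.0555
F* = 4.182 · e^(0.0555 × 24/12) = 4.182 · e^0.111000 = 4.182 × 1.117395 = 4.6729
Market 4.799 > fair 4.6729: forward overpriced → cash-and-carry (buy spot, short the forward).
At maturity, profit = |F_mkt − F*| = |4.799 − 4.6729| = 0.126 per USD (in BRL)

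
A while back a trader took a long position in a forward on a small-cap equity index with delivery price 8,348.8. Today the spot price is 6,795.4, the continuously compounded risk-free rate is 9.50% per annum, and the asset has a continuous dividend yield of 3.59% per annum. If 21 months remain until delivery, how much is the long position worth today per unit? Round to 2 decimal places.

-688.44

Current fair forward for the remaining 21 months: F = S·e^((r − q)·T), (r − q) = 0.0950 − 0.0359 = 0.0591
F = 6795.4 · e^(0.0591 × 21/12) = 6795.4 × 1.10896262 = 7535.8446
Value of long forward = (F − K)·e^(−rT) = (7535.8446 − 8348.8) · e^(−0.0950·21/12)
= -812.9554 × 0.84683450 = -688.44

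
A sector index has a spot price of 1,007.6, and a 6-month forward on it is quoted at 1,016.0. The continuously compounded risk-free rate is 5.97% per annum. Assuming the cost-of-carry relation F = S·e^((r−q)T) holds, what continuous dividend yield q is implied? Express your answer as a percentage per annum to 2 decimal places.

4.31%

From F = S·e^((r−q)T): (r − q) = ln(F/S)/T
ln(1016.0/1007.6) = ln(1.008337) = 0.008302
(r − q) = 0.008302 / (6/12) = 0.016604
q = r − ln(F/S)/T = 0.0597 − 0.016604 = 0.043096
q = 4.31%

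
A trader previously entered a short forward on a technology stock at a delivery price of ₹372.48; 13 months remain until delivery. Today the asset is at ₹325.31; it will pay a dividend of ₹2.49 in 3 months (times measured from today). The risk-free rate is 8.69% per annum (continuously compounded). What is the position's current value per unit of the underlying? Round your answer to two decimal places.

₹16.14

PV(remaining dividends) I = 2.49·e^(−0.0869·3/12) = 2.4365
Current forward F = (S − I)·e^(rT) = (325.31 − 2.4365)·e^(0.0869·13/12) = 322.8735 × 1.098715 = 354.7460
Value (long) = (F − K)·e^(−rT) = (354.7460 − 372.48) × 0.910154 = -16.1407
Short position value = −(long value) = ₹16.14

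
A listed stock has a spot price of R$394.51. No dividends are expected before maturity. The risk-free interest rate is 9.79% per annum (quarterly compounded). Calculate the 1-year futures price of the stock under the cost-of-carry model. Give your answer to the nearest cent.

F = S · (1+r/4)^(4T)
= 394.51 × 1.101553
F = R$434.57

R$434.57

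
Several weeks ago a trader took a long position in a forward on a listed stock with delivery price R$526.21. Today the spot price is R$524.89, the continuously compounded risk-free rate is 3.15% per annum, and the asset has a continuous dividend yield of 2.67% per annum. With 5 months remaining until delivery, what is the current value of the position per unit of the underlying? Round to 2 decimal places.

-R$0.27

Current fair forward for the remaining 5 months: F = S·e^((r − q)·T), (r − q) = 0.0315 − 0.0267 = 0.0048
F = 524.89 · e^(0.0048 × 5/12) = 524.89 × 1.002002 = 525.9408
Value of long forward = (F − K)·e^(−rT) = (525.9408 − 526.21) · e^(−0.0315·5/12)
= -0.2692 × 0.986961 = -0.27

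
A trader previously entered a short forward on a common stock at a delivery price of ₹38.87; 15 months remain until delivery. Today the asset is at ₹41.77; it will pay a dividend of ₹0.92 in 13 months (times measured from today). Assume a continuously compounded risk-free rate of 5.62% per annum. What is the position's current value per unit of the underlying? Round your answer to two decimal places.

PV(remaining dividends) I = 0.92·e^(−0.0562·13/12) = 0.8657
Current forward F = (S − I)·e^(rT) = (41.77 − 0.8657)·e^(0.0562·15/12) = 40.9043 × 1.072776 = 43.8812
Value (long) = (F − K)·e^(−rT) = (43.8812 − 38.87) × 0.932161 = 4.6712
Short position value = −(long value) = -₹4.67

-₹4.67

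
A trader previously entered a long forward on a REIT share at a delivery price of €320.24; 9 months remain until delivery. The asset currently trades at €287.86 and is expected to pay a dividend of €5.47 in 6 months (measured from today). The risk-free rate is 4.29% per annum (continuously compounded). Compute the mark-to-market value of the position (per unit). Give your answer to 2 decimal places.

-€27.59

PV(remaining dividends) I = 5.47·e^(−0.0429·6/12) = 5.3539
Current forward F = (S − I)·e^(rT) = (287.86 − 5.3539)·e^(0.0429·9/12) = 282.5061 × 1.032698 = 291.7435
Value (long) = (F − K)·e^(−rT) = (291.7435 − 320.24) × 0.968337 = -27.5942
Value = -€27.59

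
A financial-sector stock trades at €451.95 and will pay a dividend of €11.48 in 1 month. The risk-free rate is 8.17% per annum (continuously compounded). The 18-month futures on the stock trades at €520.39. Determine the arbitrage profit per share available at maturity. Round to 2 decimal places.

€22.41 per share

PV(dividends) I = 11.48·e^(−0.0817·1/12) = 11.4021
Fair futures F* = (S − I)·e^(rT) = (451.95 − 11.4021)·e^0.122550 = 440.5479 × 1.130376 = 497.9848
Market €520.39 > fair 497.9848: forward overpriced → cash-and-carry (borrow at r, buy the stock and collect the dividends, short the forward).
Profit at T = |F_mkt − F*| = |520.39 − 497.9848| = €22.41 per share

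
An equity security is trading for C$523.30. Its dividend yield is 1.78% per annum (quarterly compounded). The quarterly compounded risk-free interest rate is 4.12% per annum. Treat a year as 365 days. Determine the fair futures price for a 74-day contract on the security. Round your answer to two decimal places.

F = S · (1+r/4)^(4T) / (1+q/4)^(4T)
= 523.30 × 1.008345 / 1.003607 = 523.30 × 1.004721
F = C$525.77

C$525.77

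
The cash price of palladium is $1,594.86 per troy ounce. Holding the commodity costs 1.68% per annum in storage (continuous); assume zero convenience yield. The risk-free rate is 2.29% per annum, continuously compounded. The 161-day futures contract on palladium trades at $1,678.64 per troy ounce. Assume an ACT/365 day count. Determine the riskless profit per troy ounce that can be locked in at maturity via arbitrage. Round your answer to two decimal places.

$55.61 per troy ounce

Fair futures: F* = S·e^(carry·T), with carry = (r + u) = 0.0229 + 0.0168 = 0.0397
F* = 1594.86 · e^(0.0397 × 161/365) = 1594.86 · e^0.01751151 = 1594.86 × 1.01766574 = $1623.0344
Market $1678.64 > fair $1623.0344: forward overpriced → cash-and-carry (buy spot, short the forward).
At maturity, profit = |F_mkt − F*| = |1678.64 − 1623.0344| = $55.61 per troy ounce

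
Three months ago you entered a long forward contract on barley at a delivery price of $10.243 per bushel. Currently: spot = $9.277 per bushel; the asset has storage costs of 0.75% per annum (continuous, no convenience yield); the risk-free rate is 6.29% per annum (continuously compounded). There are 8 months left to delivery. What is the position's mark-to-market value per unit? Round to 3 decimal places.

-$0.499 per bushel

Current fair forward for the remaining 8 months: F = S·e^((r + u)·T), (r + u) = 0.0629 + 0.0075 = 0.0704
F = 9.277 · e^(0.0704 × 8/12) = 9.277 × 1.048052 = 9.7228
Value of long forward = (F − K)·e^(−rT) = (9.7228 − 10.243) · e^(−0.0629·8/12)
= -0.5202 × 0.958934 = -0.499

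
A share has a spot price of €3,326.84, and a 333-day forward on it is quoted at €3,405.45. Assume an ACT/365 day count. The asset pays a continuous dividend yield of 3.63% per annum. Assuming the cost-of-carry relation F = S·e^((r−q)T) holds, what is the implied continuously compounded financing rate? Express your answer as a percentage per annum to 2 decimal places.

6.19%

From F = S·e^((r−q)T): (r − q) = ln(F/S)/T
ln(3405.45/3326.84) = ln(1.023629) = 0.023354
(r − q) = 0.023354 / (333/365) = 0.025598
r = ln(F/S)/T + q = 0.025598 + 0.0363 = 0.061898
r = 6.19%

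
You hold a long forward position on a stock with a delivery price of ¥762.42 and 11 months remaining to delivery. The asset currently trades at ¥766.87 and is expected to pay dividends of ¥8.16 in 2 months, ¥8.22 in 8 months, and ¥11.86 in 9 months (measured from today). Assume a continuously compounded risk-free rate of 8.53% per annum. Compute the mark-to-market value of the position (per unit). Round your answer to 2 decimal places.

PV(remaining dividends) I = 8.16·e^(−0.0853·2/12) + 8.22·e^(−0.0853·8/12) + 11.86·e^(−0.0853·9/12) = 26.9354
Current forward F = (S − I)·e^(rT) = (766.87 − 26.9354)·e^(0.0853·11/12) = 739.9346 × 1.081330 = 800.1135
Value (long) = (F − K)·e^(−rT) = (800.1135 − 762.42) × 0.924787 = 34.8585
Value = ¥34.86

¥34.86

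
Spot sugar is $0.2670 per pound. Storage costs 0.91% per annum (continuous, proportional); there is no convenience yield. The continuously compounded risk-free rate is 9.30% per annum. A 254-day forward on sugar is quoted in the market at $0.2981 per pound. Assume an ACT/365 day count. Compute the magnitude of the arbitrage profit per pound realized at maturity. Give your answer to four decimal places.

Fair forward: F* = S·e^(carry·T), with carry = (r + u) = 0.0930 + 0.0091 = 0.1021
F* = 0.2670 · e^(0.1021 × 254/365) = 0.2670 · e^0.071050 = 0.2670 × 1.073635 = $0.2867
Market $0.2981 > fair $0.2867: forward overpriced → cash-and-carry (buy spot, short the forward).
At maturity, profit = |F_mkt − F*| = |0.2981 − 0.2867| = $0.0114 per pound

$0.0114 per pound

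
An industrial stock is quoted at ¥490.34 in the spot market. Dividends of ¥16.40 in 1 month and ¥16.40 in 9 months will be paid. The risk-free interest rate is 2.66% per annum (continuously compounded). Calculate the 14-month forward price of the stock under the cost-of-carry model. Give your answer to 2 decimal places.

¥472.33

PV(dividends) I = 16.40·e^(−0.0266·1/12) + 16.40·e^(−0.0266·9/12)
I = 16.3637 + 16.0761 = 32.4398
F = (S − I)·e^(rT) = (490.34 − 32.4398) · e^(0.0266·14/12)
= 457.9002 · e^0.031033 = 457.9002 × 1.031520 = ¥472.33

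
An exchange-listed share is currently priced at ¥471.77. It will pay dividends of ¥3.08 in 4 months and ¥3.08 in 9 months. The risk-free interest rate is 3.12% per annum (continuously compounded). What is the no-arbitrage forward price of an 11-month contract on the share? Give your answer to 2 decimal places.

PV(dividends) I = 3.08·e^(−0.0312·4/12) + 3.08·e^(−0.0312·9/12)
I = 3.0481 + 3.0088 = 6.0569
F = (S − I)·e^(rT) = (471.77 − 6.0569) · e^(0.0312·11/12)
= 465.7131 · e^0.028600 = 465.7131 × 1.029013 = ¥479.22

¥479.22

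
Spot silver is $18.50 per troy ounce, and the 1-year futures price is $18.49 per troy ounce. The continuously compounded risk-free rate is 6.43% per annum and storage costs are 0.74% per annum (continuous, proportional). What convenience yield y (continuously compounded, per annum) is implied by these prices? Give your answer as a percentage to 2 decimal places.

7.22%

F = S·e^((r+u−y)T) ⇒ (r+u−y) = ln(F/S)/T
ln(18.49/18.50) = -0.000541; /T ⇒ -0.000541
y = r + u − ln(F/S)/T = 0.0643 + 0.0074 + 0.000541 = 0.072241
y = 7.22%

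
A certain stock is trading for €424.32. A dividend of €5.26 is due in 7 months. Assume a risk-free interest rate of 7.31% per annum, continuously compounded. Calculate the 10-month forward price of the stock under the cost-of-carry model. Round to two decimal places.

€445.61

PV(dividends) I = 5.26·e^(−0.0731·7/12)
I = 5.0404
F = (S − I)·e^(rT) = (424.32 − 5.0404) · e^(0.0731·10/12)
= 419.2796 · e^0.060917 = 419.2796 × 1.062811 = €445.61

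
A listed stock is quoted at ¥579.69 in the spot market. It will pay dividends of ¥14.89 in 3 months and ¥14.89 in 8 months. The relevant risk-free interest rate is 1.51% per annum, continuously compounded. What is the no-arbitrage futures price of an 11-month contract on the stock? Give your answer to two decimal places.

¥557.78

PV(dividends) I = 14.89·e^(−0.0151·3/12) + 14.89·e^(−0.0151·8/12)
I = 14.8339 + 14.7409 = 29.5748
F = (S − I)·e^(rT) = (579.69 − 29.5748) · e^(0.0151·11/12)
= 550.1152 · e^0.013842 = 550.1152 × 1.013938 = ¥557.78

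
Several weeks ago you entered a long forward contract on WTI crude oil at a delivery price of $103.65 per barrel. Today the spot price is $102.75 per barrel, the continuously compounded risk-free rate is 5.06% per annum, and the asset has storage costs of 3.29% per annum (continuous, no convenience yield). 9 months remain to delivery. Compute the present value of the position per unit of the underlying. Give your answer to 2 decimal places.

Current fair forward for the remaining 9 months: F = S·e^((r + u)·T), (r + u) = 0.0506 + 0.0329 = 0.0835
F = 102.75 · e^(0.0835 × 9/12) = 102.75 × 1.064628 = 109.3905
Value of long forward = (F − K)·e^(−rT) = (109.3905 − 103.65) · e^(−0.0506·9/12)
= 5.7405 × 0.962761 = 5.53

$5.53 per barrel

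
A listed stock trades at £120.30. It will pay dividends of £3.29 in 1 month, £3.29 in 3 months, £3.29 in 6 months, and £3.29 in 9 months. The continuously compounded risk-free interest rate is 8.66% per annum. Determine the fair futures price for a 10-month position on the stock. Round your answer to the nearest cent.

PV(dividends) I = 3.29·e^(−0.0866·1/12) + 3.29·e^(−0.0866·3/12) + 3.29·e^(−0.0866·6/12) + 3.29·e^(−0.0866·9/12)
I = 3.2663 + 3.2195 + 3.1506 + 3.0831 = 12.7195
F = (S − I)·e^(rT) = (120.30 − 12.7195) · e^(0.0866·10/12)
= 107.5805 · e^0.072167 = 107.5805 × 1.074835 = £115.63

£115.63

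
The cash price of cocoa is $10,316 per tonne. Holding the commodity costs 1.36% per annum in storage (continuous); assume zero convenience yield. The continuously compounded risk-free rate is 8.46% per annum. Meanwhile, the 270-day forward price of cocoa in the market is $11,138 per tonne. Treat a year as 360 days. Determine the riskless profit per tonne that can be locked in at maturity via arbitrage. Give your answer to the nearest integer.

Fair forward: F* = S·e^(carry·T), with carry = (r + u) = 0.0846 + 0.0136 = 0.0982
F* = 10316 · e^(0.0982 × 270/360) = 10316 · e^0.073650 = 10316 × 1.076430 = $11104.4519
Market $11138 > fair $11104.4519: forward overpriced → cash-and-carry (buy spot, short the forward).
At maturity, profit = |F_mkt − F*| = |11138 − 11104.4519| = $34 per tonne

$34 per tonne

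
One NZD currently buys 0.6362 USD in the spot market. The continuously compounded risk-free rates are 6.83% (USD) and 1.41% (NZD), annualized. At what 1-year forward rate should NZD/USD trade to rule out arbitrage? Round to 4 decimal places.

F = S·e^((r_USD − r_NZD)T) = 0.6362 · e^((0.0683 − 0.0141) × 1)
= 0.6362 · e^0.054200 = 0.6362 × 1.055696
F = 0.6716 USD per NZD

0.6716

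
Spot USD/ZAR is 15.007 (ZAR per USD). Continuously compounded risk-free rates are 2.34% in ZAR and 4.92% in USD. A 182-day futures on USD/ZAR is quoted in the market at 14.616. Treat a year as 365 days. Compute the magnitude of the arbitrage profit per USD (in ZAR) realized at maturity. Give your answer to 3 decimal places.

0.199 per USD (in ZAR)

Fair futures: F* = S·e^(carry·T), with carry = (r_ZAR − r_USD) = 0.0234 − 0.0492 = -0.0258
F* = 15.007 · e^(-0.0258 × 182/365) = 15.007 · e^-0.012865 = 15.007 × 0.987217 = 14.8152
Market 14.616 < fair 14.8152: forward underpriced → reverse cash-and-carry (short spot, go long the forward).
At maturity, profit = |F_mkt − F*| = |14.616 − 14.8152| = 0.199 per USD (in ZAR)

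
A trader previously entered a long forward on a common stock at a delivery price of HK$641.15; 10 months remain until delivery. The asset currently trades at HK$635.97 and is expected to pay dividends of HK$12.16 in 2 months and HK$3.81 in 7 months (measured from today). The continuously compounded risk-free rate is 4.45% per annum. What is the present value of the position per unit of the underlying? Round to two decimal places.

HK$2.38

PV(remaining dividends) I = 12.16·e^(−0.0445·2/12) + 3.81·e^(−0.0445·7/12) = 15.7825
Current forward F = (S − I)·e^(rT) = (635.97 − 15.7825)·e^(0.0445·10/12) = 620.1875 × 1.037779 = 643.6176
Value (long) = (F − K)·e^(−rT) = (643.6176 − 641.15) × 0.963596 = 2.3778
Value = HK$2.38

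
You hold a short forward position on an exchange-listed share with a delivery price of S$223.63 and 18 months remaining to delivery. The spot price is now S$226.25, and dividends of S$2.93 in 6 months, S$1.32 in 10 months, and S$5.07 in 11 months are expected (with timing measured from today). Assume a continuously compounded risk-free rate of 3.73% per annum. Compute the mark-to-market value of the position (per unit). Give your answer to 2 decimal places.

-S$5.73

PV(remaining dividends) I = 2.93·e^(−0.0373·6/12) + 1.32·e^(−0.0373·10/12) + 5.07·e^(−0.0373·11/12) = 9.0550
Current forward F = (S − I)·e^(rT) = (226.25 − 9.0550)·e^(0.0373·18/12) = 217.1950 × 1.057545 = 229.6935
Value (long) = (F − K)·e^(−rT) = (229.6935 − 223.63) × 0.945586 = 5.7336
Short position value = −(long value) = -S$5.73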